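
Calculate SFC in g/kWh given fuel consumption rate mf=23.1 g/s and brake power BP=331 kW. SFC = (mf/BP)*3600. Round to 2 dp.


SFC = (mf / BP) * 3600
Rate = 23.1 / 331 = 0.069789 g/(s*kW)
SFC = 0.069789 * 3600 = 251.24 g/kWh


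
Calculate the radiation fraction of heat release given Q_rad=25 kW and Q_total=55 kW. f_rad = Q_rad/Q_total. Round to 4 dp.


f_rad = Q_rad / Q_total
f_rad = 25 / 55 = 0.4545


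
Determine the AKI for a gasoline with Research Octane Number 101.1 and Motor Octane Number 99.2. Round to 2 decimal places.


AKI = (RON + MON) / 2
AKI = (101.1 + 99.2) / 2
AKI = 200.3 / 2 = 100.15


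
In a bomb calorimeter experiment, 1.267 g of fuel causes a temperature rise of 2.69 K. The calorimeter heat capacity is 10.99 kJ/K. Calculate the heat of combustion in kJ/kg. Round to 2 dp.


Hc = C_cal * delta_T / m_fuel
Q_released = 10.99 * 2.69 = 29.5631 kJ
m_fuel = 1.267 g = 1.267/1000 kg = 0.001267 kg
Hc = 29.5631 / 0.001267 = 23333.15 kJ/kg


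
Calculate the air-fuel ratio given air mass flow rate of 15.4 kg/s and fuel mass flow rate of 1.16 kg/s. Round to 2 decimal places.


AFR = m_air / m_fuel
AFR = 15.4 / 1.16 = 13.28


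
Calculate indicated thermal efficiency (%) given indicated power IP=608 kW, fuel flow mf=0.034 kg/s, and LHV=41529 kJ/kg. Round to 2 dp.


eta_ith = (IP / (mf * LHV)) * 100
Denominator = 0.034 * 41529 = 1411.9860 kW
eta_ith = (608 / 1411.9860) * 100 = 43.06%


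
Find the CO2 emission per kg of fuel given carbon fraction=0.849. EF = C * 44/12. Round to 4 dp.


EF = C_frac * (M_CO2 / M_C)
EF = 0.849 * (44/12)
EF = 0.849 * 3.666667 = 3.1130 kg_CO2/kg_fuel


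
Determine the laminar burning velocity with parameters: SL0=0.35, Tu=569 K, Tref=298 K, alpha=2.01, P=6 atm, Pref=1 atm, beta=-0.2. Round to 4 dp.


SL = SL0 * (Tu/Tref)^alpha * (P/Pref)^beta
T ratio = 569/298 = 1.90939597
(T ratio)^alpha = 1.90939597^2.01 = 3.669450
(P/Pref)^beta = 6^(-0.2) = 0.698827
SL = 0.35 * 3.669450 * 0.698827 = 0.8975 m/s


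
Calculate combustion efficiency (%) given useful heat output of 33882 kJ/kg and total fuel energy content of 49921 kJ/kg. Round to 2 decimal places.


Efficiency = (Q_useful / Q_fuel) * 100
Efficiency = (33882 / 49921) * 100
Efficiency = 0.6787 * 100 = 67.87%


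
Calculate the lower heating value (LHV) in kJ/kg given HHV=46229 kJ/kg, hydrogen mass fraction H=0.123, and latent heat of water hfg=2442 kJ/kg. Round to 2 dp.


LHV = HHV - hfg * 9 * H
Water correction = 2442 * 9 * 0.123 = 2703.294 kJ/kg
LHV = 46229 - 2703.294 = 43525.71 kJ/kg


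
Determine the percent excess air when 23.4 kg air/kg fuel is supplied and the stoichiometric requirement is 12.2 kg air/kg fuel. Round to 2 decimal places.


Excess air = actual - stoichiometric = 23.4 - 12.2 = 11.20 kg/kg fuel
Excess air % = (excess / stoich) * 100 = (11.20 / 12.2) * 100 = 91.80%


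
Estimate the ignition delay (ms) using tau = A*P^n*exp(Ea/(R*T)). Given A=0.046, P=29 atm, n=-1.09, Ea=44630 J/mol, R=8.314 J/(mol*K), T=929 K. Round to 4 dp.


tau = A * P^n * exp(Ea/(R*T))
P^n = 29^(-1.09) = 0.02546749
Ea/(R*T) = 44630/(8.314*929) = 5.778314
exp(Ea/(R*T)) = 323.213855
tau = 0.046 * 0.02546749 * 323.213855 = 0.3786 ms


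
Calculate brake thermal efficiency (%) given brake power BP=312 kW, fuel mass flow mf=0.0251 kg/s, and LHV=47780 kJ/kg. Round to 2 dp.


eta_BTE = (BP / (mf * LHV)) * 100
Denominator = 0.0251 * 47780 = 1199.2780 kW
eta_BTE = (312 / 1199.2780) * 100 = 26.02%


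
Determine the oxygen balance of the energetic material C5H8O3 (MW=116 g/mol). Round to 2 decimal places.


OB = -1600 * (2C + H/2 - O) / MW
Inner = 2*5 + 8/2 - 3 = 11.00
OB = -1600 * 11.00 / 116 = -151.72%


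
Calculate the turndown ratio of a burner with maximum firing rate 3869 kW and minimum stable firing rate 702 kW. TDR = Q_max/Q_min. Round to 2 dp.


TDR = Q_max / Q_min
TDR = 3869 / 702 = 5.51


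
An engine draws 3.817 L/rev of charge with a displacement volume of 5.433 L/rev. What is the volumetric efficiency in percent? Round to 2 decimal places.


eta_v = (V_actual / V_disp) * 100
Ratio = 3.817 / 5.433 = 0.7026
eta_v = 0.7026 * 100 = 70.26%


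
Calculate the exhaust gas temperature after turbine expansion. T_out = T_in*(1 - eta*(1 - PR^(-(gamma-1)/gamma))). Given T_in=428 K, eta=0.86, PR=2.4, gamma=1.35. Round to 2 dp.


T_out = T_in * (1 - eta * (1 - PR^(-(gamma-1)/gamma)))
Exponent = -(1.35-1)/1.35 = -0.25925926
PR^exp = 2.4^(-0.25925926) = 0.79694200
Factor = 1 - 0.86*(1 - 0.79694200) = 0.82537012
T_out = 428 * 0.82537012 = 353.26 K


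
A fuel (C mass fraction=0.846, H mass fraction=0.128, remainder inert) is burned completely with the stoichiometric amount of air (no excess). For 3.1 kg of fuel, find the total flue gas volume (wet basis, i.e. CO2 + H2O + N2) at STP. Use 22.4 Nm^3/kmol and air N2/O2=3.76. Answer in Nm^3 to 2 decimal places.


Per kg fuel: CO2 = (C/12 kmol)*22.4 = (0.846/12)*22.4 = 1.57920 Nm^3
Per kg fuel: H2O = (H/2 kmol)*22.4 = (0.128/2)*22.4 = 1.43360 Nm^3
O2 needed per kg fuel = C/12 + H/4 = 0.846/12 + 0.128/4 = 0.10250000 kmol
Per kg fuel: N2 = O2*3.76*22.4 = 0.10250000*3.76*22.4 = 8.63296 Nm^3
Total per kg = 1.57920 + 1.43360 + 8.63296 = 11.64576 Nm^3
Total = 11.64576 * 3.1 = 36.10 Nm^3


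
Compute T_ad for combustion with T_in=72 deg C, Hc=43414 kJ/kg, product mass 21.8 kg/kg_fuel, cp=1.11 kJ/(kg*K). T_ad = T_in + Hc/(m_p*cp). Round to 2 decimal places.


T_ad = T_in + Hc / (m_p * cp)
Denominator = 21.8 * 1.11 = 24.1980
Temperature rise = 43414 / 24.1980 = 1794.12 K
T_ad = 72 + 1794.12 = 1866.12 deg C


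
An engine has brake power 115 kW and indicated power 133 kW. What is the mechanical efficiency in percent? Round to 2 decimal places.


eta_mech = (BP / IP) * 100
Ratio = 115 / 133 = 0.8647
eta_mech = 0.8647 * 100 = 86.47%


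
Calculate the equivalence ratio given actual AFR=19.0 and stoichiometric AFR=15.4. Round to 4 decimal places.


phi = AFR_stoich / AFR_actual
phi = 15.4 / 19.0 = 0.8105


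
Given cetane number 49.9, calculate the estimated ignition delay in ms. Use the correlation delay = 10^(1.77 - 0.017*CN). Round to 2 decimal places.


delay = 10^(1.77 - 0.017*CN)
Exponent = 1.77 - 0.017*49.9 = 0.9217
delay = 10^0.9217 = 8.35 ms


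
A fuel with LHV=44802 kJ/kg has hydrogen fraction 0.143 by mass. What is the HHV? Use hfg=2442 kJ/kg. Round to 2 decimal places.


HHV = LHV + hfg * 9 * H
Water addition = 2442 * 9 * 0.143 = 3142.854 kJ/kg
HHV = 44802 + 3142.854 = 47944.85 kJ/kg


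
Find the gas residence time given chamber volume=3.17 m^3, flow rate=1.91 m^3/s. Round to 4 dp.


tau = V / Q_flow
tau = 3.17 / 1.91 = 1.6597 s


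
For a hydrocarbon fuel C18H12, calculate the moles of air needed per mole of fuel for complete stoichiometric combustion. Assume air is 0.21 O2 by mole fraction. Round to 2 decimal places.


Balanced combustion: C18H12 + 21 O2 -> 18 CO2 + 6 H2O
O2 needed = C + H/4 = 18 + 12/4 = 21.00 moles
Air moles = O2 / 0.21 = 21.00 / 0.21 = 100.00 moles air


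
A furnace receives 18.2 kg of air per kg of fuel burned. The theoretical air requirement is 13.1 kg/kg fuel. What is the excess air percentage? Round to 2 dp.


Excess air = actual - stoichiometric = 18.2 - 13.1 = 5.10 kg/kg fuel
Excess air % = (excess / stoich) * 100 = (5.10 / 13.1) * 100 = 38.93%


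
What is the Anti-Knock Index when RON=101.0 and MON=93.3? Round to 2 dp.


AKI = (RON + MON) / 2
AKI = (101.0 + 93.3) / 2
AKI = 194.3 / 2 = 97.15


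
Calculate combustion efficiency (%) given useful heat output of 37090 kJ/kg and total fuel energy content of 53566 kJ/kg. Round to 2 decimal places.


Efficiency = (Q_useful / Q_fuel) * 100
Efficiency = (37090 / 53566) * 100
Efficiency = 0.6924 * 100 = 69.24%


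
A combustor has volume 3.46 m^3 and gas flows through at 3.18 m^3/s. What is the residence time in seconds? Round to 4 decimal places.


tau = V / Q_flow
tau = 3.46 / 3.18 = 1.0881 s


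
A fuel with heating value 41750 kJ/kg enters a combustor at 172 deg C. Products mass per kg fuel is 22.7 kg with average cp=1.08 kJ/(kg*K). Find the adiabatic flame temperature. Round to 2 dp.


T_ad = T_in + Hc / (m_p * cp)
Denominator = 22.7 * 1.08 = 24.5160
Temperature rise = 41750 / 24.5160 = 1702.97 K
T_ad = 172 + 1702.97 = 1874.97 deg C


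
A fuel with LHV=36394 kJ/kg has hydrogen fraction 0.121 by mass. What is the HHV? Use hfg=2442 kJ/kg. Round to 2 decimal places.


HHV = LHV + hfg * 9 * H
Water addition = 2442 * 9 * 0.121 = 2659.338 kJ/kg
HHV = 36394 + 2659.338 = 39053.34 kJ/kg


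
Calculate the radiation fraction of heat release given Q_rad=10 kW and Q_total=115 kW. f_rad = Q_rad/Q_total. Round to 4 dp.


f_rad = Q_rad / Q_total
f_rad = 10 / 115 = 0.0870


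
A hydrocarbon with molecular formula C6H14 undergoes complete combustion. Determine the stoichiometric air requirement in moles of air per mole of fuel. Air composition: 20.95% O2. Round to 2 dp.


Balanced combustion: C6H14 + 9.5 O2 -> 6 CO2 + 7 H2O
O2 needed = C + H/4 = 6 + 14/4 = 9.50 moles
Air moles = O2 / 0.2095 = 9.50 / 0.2095 = 45.35 moles air


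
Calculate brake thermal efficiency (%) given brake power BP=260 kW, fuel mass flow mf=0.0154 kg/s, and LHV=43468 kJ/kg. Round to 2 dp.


eta_BTE = (BP / (mf * LHV)) * 100
Denominator = 0.0154 * 43468 = 669.4072 kW
eta_BTE = (260 / 669.4072) * 100 = 38.84%


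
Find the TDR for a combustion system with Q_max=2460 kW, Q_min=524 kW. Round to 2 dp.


TDR = Q_max / Q_min
TDR = 2460 / 524 = 4.69


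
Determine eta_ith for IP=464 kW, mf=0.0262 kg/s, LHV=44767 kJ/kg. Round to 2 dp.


eta_ith = (IP / (mf * LHV)) * 100
Denominator = 0.0262 * 44767 = 1172.8954 kW
eta_ith = (464 / 1172.8954) * 100 = 39.56%


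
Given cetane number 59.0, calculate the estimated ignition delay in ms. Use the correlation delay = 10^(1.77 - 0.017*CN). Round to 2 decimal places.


delay = 10^(1.77 - 0.017*CN)
Exponent = 1.77 - 0.017*59.0 = 0.7670
delay = 10^0.7670 = 5.85 ms


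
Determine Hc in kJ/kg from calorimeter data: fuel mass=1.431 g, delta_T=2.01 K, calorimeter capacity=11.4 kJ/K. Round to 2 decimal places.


Hc = C_cal * delta_T / m_fuel
Q_released = 11.4 * 2.01 = 22.9140 kJ
m_fuel = 1.431 g = 1.431/1000 kg = 0.001431 kg
Hc = 22.9140 / 0.001431 = 16012.58 kJ/kg


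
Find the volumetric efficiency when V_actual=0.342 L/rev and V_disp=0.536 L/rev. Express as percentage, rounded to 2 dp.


eta_v = (V_actual / V_disp) * 100
Ratio = 0.342 / 0.536 = 0.6381
eta_v = 0.6381 * 100 = 63.81%


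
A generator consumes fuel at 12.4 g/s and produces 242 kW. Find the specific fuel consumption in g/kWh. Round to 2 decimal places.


SFC = (mf / BP) * 3600
Rate = 12.4 / 242 = 0.051240 g/(s*kW)
SFC = 0.051240 * 3600 = 184.46 g/kWh


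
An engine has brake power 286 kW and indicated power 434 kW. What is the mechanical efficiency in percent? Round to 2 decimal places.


eta_mech = (BP / IP) * 100
Ratio = 286 / 434 = 0.6590
eta_mech = 0.6590 * 100 = 65.90%


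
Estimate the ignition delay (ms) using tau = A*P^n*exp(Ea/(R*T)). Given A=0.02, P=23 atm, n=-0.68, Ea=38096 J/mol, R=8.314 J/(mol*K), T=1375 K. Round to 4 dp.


tau = A * P^n * exp(Ea/(R*T))
P^n = 23^(-0.68) = 0.11858372
Ea/(R*T) = 38096/(8.314*1375) = 3.332473
exp(Ea/(R*T)) = 28.007523
tau = 0.02 * 0.11858372 * 28.007523 = 0.0664 ms


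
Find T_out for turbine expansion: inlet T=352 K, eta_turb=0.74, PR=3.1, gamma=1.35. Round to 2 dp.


T_out = T_in * (1 - eta * (1 - PR^(-(gamma-1)/gamma)))
Exponent = -(1.35-1)/1.35 = -0.25925926
PR^exp = 3.1^(-0.25925926) = 0.74577862
Factor = 1 - 0.74*(1 - 0.74577862) = 0.81187618
T_out = 352 * 0.81187618 = 285.78 K


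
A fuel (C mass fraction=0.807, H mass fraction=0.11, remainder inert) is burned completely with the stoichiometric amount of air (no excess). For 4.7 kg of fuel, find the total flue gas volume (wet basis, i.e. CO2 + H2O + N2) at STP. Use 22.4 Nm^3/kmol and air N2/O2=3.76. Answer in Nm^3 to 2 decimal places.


Per kg fuel: CO2 = (C/12 kmol)*22.4 = (0.807/12)*22.4 = 1.50640 Nm^3
Per kg fuel: H2O = (H/2 kmol)*22.4 = (0.11/2)*22.4 = 1.23200 Nm^3
O2 needed per kg fuel = C/12 + H/4 = 0.807/12 + 0.11/4 = 0.09475000 kmol
Per kg fuel: N2 = O2*3.76*22.4 = 0.09475000*3.76*22.4 = 7.98022 Nm^3
Total per kg = 1.50640 + 1.23200 + 7.98022 = 10.71862 Nm^3
Total = 10.71862 * 4.7 = 50.38 Nm^3


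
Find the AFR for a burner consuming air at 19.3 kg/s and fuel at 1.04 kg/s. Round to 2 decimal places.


AFR = m_air / m_fuel
AFR = 19.3 / 1.04 = 18.56


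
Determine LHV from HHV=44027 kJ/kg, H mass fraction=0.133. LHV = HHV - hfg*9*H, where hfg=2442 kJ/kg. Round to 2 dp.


LHV = HHV - hfg * 9 * H
Water correction = 2442 * 9 * 0.133 = 2923.074 kJ/kg
LHV = 44027 - 2923.074 = 41103.93 kJ/kg


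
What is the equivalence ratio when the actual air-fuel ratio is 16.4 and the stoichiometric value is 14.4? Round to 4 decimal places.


phi = AFR_stoich / AFR_actual
phi = 14.4 / 16.4 = 0.8780


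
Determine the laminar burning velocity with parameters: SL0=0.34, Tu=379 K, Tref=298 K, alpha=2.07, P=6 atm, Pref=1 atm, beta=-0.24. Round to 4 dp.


SL = SL0 * (Tu/Tref)^alpha * (P/Pref)^beta
T ratio = 379/298 = 1.27181208
(T ratio)^alpha = 1.27181208^2.07 = 1.644961
(P/Pref)^beta = 6^(-0.24) = 0.650495
SL = 0.34 * 1.644961 * 0.650495 = 0.3638 m/s


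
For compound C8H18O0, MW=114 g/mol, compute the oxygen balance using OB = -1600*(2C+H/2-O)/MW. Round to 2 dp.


OB = -1600 * (2C + H/2 - O) / MW
Inner = 2*8 + 18/2 - 0 = 25.00
OB = -1600 * 25.00 / 114 = -350.88%


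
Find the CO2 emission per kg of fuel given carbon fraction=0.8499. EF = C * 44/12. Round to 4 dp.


EF = C_frac * (M_CO2 / M_C)
EF = 0.8499 * (44/12)
EF = 0.8499 * 3.666667 = 3.1163 kg_CO2/kg_fuel


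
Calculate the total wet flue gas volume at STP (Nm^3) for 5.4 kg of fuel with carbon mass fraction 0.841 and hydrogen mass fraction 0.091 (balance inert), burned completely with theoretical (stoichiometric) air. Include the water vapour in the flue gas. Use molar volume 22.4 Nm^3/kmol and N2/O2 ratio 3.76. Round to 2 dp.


Per kg fuel: CO2 = (C/12 kmol)*22.4 = (0.841/12)*22.4 = 1.56987 Nm^3
Per kg fuel: H2O = (H/2 kmol)*22.4 = (0.091/2)*22.4 = 1.01920 Nm^3
O2 needed per kg fuel = C/12 + H/4 = 0.841/12 + 0.091/4 = 0.09283333 kmol
Per kg fuel: N2 = O2*3.76*22.4 = 0.09283333*3.76*22.4 = 7.81879 Nm^3
Total per kg = 1.56987 + 1.01920 + 7.81879 = 10.40786 Nm^3
Total = 10.40786 * 5.4 = 56.20 Nm^3


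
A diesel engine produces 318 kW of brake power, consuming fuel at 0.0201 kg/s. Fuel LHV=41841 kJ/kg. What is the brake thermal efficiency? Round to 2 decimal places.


eta_BTE = (BP / (mf * LHV)) * 100
Denominator = 0.0201 * 41841 = 841.0041 kW
eta_BTE = (318 / 841.0041) * 100 = 37.81%


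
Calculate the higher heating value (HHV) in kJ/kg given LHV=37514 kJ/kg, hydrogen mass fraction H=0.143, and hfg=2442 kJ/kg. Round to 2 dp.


HHV = LHV + hfg * 9 * H
Water addition = 2442 * 9 * 0.143 = 3142.854 kJ/kg
HHV = 37514 + 3142.854 = 40656.85 kJ/kg


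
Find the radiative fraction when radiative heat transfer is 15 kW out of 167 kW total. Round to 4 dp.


f_rad = Q_rad / Q_total
f_rad = 15 / 167 = 0.0898


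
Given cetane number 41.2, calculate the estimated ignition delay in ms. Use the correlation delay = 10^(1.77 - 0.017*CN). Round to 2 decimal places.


delay = 10^(1.77 - 0.017*CN)
Exponent = 1.77 - 0.017*41.2 = 1.0696
delay = 10^1.0696 = 11.74 ms


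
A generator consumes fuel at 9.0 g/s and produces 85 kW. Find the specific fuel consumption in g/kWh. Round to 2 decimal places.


SFC = (mf / BP) * 3600
Rate = 9.0 / 85 = 0.105882 g/(s*kW)
SFC = 0.105882 * 3600 = 381.18 g/kWh


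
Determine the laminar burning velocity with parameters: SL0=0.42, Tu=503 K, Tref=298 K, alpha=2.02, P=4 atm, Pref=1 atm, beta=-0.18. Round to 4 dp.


SL = SL0 * (Tu/Tref)^alpha * (P/Pref)^beta
T ratio = 503/298 = 1.68791946
(T ratio)^alpha = 1.68791946^2.02 = 2.879058
(P/Pref)^beta = 4^(-0.18) = 0.779165
SL = 0.42 * 2.879058 * 0.779165 = 0.9422 m/s


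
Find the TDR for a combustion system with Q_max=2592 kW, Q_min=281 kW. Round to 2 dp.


TDR = Q_max / Q_min
TDR = 2592 / 281 = 9.22


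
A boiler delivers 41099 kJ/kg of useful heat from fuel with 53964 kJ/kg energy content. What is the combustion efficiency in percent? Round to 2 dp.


Efficiency = (Q_useful / Q_fuel) * 100
Efficiency = (41099 / 53964) * 100
Efficiency = 0.7616 * 100 = 76.16%


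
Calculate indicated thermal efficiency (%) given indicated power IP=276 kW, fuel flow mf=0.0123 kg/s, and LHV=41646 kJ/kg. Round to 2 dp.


eta_ith = (IP / (mf * LHV)) * 100
Denominator = 0.0123 * 41646 = 512.2458 kW
eta_ith = (276 / 512.2458) * 100 = 53.88%


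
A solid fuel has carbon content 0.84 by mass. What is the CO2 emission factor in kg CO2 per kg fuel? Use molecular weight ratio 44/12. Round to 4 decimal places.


EF = C_frac * (M_CO2 / M_C)
EF = 0.84 * (44/12)
EF = 0.84 * 3.666667 = 3.0800 kg_CO2/kg_fuel


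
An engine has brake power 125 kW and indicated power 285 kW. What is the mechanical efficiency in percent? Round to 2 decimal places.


eta_mech = (BP / IP) * 100
Ratio = 125 / 285 = 0.4386
eta_mech = 0.4386 * 100 = 43.86%


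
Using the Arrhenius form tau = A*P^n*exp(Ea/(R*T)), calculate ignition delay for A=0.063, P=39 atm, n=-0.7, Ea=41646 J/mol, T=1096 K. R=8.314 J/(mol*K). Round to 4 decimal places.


tau = A * P^n * exp(Ea/(R*T))
P^n = 39^(-0.7) = 0.07695818
Ea/(R*T) = 41646/(8.314*1096) = 4.570384
exp(Ea/(R*T)) = 96.581220
tau = 0.063 * 0.07695818 * 96.581220 = 0.4683 ms


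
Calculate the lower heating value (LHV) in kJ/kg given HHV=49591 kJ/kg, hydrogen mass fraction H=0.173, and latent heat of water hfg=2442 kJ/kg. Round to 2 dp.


LHV = HHV - hfg * 9 * H
Water correction = 2442 * 9 * 0.173 = 3802.194 kJ/kg
LHV = 49591 - 3802.194 = 45788.81 kJ/kg


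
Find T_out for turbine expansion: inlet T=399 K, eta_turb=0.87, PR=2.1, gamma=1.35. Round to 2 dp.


T_out = T_in * (1 - eta * (1 - PR^(-(gamma-1)/gamma)))
Exponent = -(1.35-1)/1.35 = -0.25925926
PR^exp = 2.1^(-0.25925926) = 0.82501466
Factor = 1 - 0.87*(1 - 0.82501466) = 0.84776275
T_out = 399 * 0.84776275 = 338.26 K


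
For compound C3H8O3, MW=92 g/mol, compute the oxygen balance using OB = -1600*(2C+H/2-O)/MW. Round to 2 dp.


OB = -1600 * (2C + H/2 - O) / MW
Inner = 2*3 + 8/2 - 3 = 7.00
OB = -1600 * 7.00 / 92 = -121.74%


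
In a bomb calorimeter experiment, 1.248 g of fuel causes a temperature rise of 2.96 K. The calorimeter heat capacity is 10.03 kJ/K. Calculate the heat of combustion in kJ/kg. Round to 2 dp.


Hc = C_cal * delta_T / m_fuel
Q_released = 10.03 * 2.96 = 29.6888 kJ
m_fuel = 1.248 g = 1.248/1000 kg = 0.001248 kg
Hc = 29.6888 / 0.001248 = 23789.10 kJ/kg


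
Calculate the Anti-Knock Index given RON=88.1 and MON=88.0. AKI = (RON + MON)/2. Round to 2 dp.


AKI = (RON + MON) / 2
AKI = (88.1 + 88.0) / 2
AKI = 176.1 / 2 = 88.05


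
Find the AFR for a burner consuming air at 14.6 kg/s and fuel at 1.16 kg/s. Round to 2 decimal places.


AFR = m_air / m_fuel
AFR = 14.6 / 1.16 = 12.59


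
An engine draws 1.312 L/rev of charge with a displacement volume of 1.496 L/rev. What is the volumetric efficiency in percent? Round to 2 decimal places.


eta_v = (V_actual / V_disp) * 100
Ratio = 1.312 / 1.496 = 0.8770
eta_v = 0.8770 * 100 = 87.70%


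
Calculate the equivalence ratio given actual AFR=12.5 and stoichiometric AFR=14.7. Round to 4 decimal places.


phi = AFR_stoich / AFR_actual
phi = 14.7 / 12.5 = 1.1760


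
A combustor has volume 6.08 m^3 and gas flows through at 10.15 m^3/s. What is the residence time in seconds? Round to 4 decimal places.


tau = V / Q_flow
tau = 6.08 / 10.15 = 0.5990 s


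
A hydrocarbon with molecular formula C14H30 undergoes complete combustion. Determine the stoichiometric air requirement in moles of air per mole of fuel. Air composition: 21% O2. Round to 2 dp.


Balanced combustion: C14H30 + 21.5 O2 -> 14 CO2 + 15 H2O
O2 needed = C + H/4 = 14 + 30/4 = 21.50 moles
Air moles = O2 / 0.21 = 21.50 / 0.21 = 102.38 moles air


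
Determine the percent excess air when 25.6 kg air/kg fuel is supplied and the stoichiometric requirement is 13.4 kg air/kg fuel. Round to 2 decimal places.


Excess air = actual - stoichiometric = 25.6 - 13.4 = 12.20 kg/kg fuel
Excess air % = (excess / stoich) * 100 = (12.20 / 13.4) * 100 = 91.04%


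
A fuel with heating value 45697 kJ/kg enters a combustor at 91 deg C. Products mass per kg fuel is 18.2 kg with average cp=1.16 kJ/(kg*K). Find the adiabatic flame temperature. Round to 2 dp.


T_ad = T_in + Hc / (m_p * cp)
Denominator = 18.2 * 1.16 = 21.1120
Temperature rise = 45697 / 21.1120 = 2164.50 K
T_ad = 91 + 2164.50 = 2255.50 deg C


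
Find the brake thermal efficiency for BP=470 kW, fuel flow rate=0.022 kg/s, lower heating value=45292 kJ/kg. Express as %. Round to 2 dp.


eta_BTE = (BP / (mf * LHV)) * 100
Denominator = 0.022 * 45292 = 996.4240 kW
eta_BTE = (470 / 996.4240) * 100 = 47.17%


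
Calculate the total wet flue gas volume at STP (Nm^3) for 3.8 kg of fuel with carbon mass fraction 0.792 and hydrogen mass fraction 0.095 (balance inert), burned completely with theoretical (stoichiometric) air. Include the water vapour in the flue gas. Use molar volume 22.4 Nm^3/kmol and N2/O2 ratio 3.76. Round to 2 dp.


Per kg fuel: CO2 = (C/12 kmol)*22.4 = (0.792/12)*22.4 = 1.47840 Nm^3
Per kg fuel: H2O = (H/2 kmol)*22.4 = (0.095/2)*22.4 = 1.06400 Nm^3
O2 needed per kg fuel = C/12 + H/4 = 0.792/12 + 0.095/4 = 0.08975000 kmol
Per kg fuel: N2 = O2*3.76*22.4 = 0.08975000*3.76*22.4 = 7.55910 Nm^3
Total per kg = 1.47840 + 1.06400 + 7.55910 = 10.10150 Nm^3
Total = 10.10150 * 3.8 = 38.39 Nm^3


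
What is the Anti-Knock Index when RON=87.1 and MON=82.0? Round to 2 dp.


AKI = (RON + MON) / 2
AKI = (87.1 + 82.0) / 2
AKI = 169.1 / 2 = 84.55


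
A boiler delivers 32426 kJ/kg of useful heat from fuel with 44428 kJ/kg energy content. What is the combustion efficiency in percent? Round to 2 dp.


Efficiency = (Q_useful / Q_fuel) * 100
Efficiency = (32426 / 44428) * 100
Efficiency = 0.7299 * 100 = 72.99%


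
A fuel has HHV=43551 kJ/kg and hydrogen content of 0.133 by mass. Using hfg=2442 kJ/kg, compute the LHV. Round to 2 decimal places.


LHV = HHV - hfg * 9 * H
Water correction = 2442 * 9 * 0.133 = 2923.074 kJ/kg
LHV = 43551 - 2923.074 = 40627.93 kJ/kg


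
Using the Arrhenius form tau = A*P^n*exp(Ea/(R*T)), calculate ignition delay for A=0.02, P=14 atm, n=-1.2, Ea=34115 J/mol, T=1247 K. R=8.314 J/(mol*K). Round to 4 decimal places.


tau = A * P^n * exp(Ea/(R*T))
P^n = 14^(-1.2) = 0.04213533
Ea/(R*T) = 34115/(8.314*1247) = 3.290553
exp(Ea/(R*T)) = 26.857714
tau = 0.02 * 0.04213533 * 26.857714 = 0.0226 ms


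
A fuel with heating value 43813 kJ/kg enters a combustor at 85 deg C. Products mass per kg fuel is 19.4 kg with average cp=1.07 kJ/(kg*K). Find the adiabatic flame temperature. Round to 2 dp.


T_ad = T_in + Hc / (m_p * cp)
Denominator = 19.4 * 1.07 = 20.7580
Temperature rise = 43813 / 20.7580 = 2110.66 K
T_ad = 85 + 2110.66 = 2195.66 deg C


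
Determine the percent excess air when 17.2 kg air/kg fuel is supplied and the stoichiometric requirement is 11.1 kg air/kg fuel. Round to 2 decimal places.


Excess air = actual - stoichiometric = 17.2 - 11.1 = 6.10 kg/kg fuel
Excess air % = (excess / stoich) * 100 = (6.10 / 11.1) * 100 = 54.95%


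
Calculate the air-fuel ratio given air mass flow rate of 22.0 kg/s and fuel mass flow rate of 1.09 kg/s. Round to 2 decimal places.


AFR = m_air / m_fuel
AFR = 22.0 / 1.09 = 20.18


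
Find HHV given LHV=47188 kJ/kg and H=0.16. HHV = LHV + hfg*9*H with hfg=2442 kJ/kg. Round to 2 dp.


HHV = LHV + hfg * 9 * H
Water addition = 2442 * 9 * 0.16 = 3516.480 kJ/kg
HHV = 47188 + 3516.480 = 50704.48 kJ/kg


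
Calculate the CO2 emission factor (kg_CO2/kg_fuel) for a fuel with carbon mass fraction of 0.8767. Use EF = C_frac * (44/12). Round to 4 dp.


EF = C_frac * (M_CO2 / M_C)
EF = 0.8767 * (44/12)
EF = 0.8767 * 3.666667 = 3.2146 kg_CO2/kg_fuel


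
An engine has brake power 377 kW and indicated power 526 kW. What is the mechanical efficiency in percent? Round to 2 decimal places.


eta_mech = (BP / IP) * 100
Ratio = 377 / 526 = 0.7167
eta_mech = 0.7167 * 100 = 71.67%


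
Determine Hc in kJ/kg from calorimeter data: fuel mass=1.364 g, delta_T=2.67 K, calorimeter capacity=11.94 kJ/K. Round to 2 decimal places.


Hc = C_cal * delta_T / m_fuel
Q_released = 11.94 * 2.67 = 31.8798 kJ
m_fuel = 1.364 g = 1.364/1000 kg = 0.001364 kg
Hc = 31.8798 / 0.001364 = 23372.29 kJ/kg


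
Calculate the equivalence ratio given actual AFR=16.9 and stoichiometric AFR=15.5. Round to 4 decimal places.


phi = AFR_stoich / AFR_actual
phi = 15.5 / 16.9 = 0.9172


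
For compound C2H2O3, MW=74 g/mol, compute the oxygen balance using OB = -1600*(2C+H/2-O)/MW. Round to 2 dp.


OB = -1600 * (2C + H/2 - O) / MW
Inner = 2*2 + 2/2 - 3 = 2.00
OB = -1600 * 2.00 / 74 = -43.24%


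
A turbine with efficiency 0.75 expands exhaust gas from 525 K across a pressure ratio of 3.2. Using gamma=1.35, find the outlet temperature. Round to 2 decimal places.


T_out = T_in * (1 - eta * (1 - PR^(-(gamma-1)/gamma)))
Exponent = -(1.35-1)/1.35 = -0.25925926
PR^exp = 3.2^(-0.25925926) = 0.73966521
Factor = 1 - 0.75*(1 - 0.73966521) = 0.80474891
T_out = 525 * 0.80474891 = 422.49 K


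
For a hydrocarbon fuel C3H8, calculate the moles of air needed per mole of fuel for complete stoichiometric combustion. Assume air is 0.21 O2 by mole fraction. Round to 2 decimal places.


Balanced combustion: C3H8 + 5 O2 -> 3 CO2 + 4 H2O
O2 needed = C + H/4 = 3 + 8/4 = 5.00 moles
Air moles = O2 / 0.21 = 5.00 / 0.21 = 23.81 moles air


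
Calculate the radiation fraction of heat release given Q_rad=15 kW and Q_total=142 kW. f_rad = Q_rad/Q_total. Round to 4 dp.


f_rad = Q_rad / Q_total
f_rad = 15 / 142 = 0.1056


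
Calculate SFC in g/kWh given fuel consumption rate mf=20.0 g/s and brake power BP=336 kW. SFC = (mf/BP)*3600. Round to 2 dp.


SFC = (mf / BP) * 3600
Rate = 20.0 / 336 = 0.059524 g/(s*kW)
SFC = 0.059524 * 3600 = 214.29 g/kWh


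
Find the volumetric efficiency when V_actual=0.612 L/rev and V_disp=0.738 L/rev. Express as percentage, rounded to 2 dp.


eta_v = (V_actual / V_disp) * 100
Ratio = 0.612 / 0.738 = 0.8293
eta_v = 0.8293 * 100 = 82.93%


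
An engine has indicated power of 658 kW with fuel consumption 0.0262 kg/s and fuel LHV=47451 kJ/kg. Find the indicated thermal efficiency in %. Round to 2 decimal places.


eta_ith = (IP / (mf * LHV)) * 100
Denominator = 0.0262 * 47451 = 1243.2162 kW
eta_ith = (658 / 1243.2162) * 100 = 52.93%


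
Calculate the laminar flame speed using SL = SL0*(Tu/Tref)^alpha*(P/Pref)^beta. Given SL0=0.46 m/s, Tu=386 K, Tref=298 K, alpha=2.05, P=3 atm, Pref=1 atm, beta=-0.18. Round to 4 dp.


SL = SL0 * (Tu/Tref)^alpha * (P/Pref)^beta
T ratio = 386/298 = 1.29530201
(T ratio)^alpha = 1.29530201^2.05 = 1.699654
(P/Pref)^beta = 3^(-0.18) = 0.820575
SL = 0.46 * 1.699654 * 0.820575 = 0.6416 m/s


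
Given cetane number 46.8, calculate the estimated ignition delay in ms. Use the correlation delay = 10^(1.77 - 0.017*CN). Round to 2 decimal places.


delay = 10^(1.77 - 0.017*CN)
Exponent = 1.77 - 0.017*46.8 = 0.9744
delay = 10^0.9744 = 9.43 ms


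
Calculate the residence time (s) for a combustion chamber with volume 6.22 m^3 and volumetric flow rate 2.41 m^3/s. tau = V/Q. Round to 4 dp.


tau = V / Q_flow
tau = 6.22 / 2.41 = 2.5809 s


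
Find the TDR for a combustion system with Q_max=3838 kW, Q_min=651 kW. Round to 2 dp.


TDR = Q_max / Q_min
TDR = 3838 / 651 = 5.90


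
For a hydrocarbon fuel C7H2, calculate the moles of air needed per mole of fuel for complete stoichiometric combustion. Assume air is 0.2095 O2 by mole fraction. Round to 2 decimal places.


Balanced combustion: C7H2 + 7.5 O2 -> 7 CO2 + 1 H2O
O2 needed = C + H/4 = 7 + 2/4 = 7.50 moles
Air moles = O2 / 0.2095 = 7.50 / 0.2095 = 35.80 moles air


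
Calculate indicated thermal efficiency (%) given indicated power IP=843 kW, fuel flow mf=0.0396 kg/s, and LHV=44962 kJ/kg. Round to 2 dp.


eta_ith = (IP / (mf * LHV)) * 100
Denominator = 0.0396 * 44962 = 1780.4952 kW
eta_ith = (843 / 1780.4952) * 100 = 47.35%


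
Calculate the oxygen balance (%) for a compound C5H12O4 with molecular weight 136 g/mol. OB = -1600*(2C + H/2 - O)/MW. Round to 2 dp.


OB = -1600 * (2C + H/2 - O) / MW
Inner = 2*5 + 12/2 - 4 = 12.00
OB = -1600 * 12.00 / 136 = -141.18%


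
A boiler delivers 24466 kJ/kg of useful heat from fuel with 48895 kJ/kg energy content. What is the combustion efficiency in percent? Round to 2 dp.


Efficiency = (Q_useful / Q_fuel) * 100
Efficiency = (24466 / 48895) * 100
Efficiency = 0.5004 * 100 = 50.04%


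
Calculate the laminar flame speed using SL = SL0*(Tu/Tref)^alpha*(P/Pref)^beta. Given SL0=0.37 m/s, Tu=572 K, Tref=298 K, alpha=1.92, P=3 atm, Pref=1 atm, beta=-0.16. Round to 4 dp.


SL = SL0 * (Tu/Tref)^alpha * (P/Pref)^beta
T ratio = 572/298 = 1.91946309
(T ratio)^alpha = 1.91946309^1.92 = 3.497077
(P/Pref)^beta = 3^(-0.16) = 0.838804
SL = 0.37 * 3.497077 * 0.838804 = 1.0853 m/s


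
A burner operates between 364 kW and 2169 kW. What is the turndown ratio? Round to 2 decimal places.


TDR = Q_max / Q_min
TDR = 2169 / 364 = 5.96


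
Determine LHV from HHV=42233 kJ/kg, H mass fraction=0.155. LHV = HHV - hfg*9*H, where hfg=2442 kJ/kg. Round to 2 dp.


LHV = HHV - hfg * 9 * H
Water correction = 2442 * 9 * 0.155 = 3406.590 kJ/kg
LHV = 42233 - 3406.590 = 38826.41 kJ/kg


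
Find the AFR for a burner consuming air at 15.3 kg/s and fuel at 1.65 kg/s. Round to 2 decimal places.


AFR = m_air / m_fuel
AFR = 15.3 / 1.65 = 9.27


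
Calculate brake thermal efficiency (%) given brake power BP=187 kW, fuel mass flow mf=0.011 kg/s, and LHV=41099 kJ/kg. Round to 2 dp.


eta_BTE = (BP / (mf * LHV)) * 100
Denominator = 0.011 * 41099 = 452.0890 kW
eta_BTE = (187 / 452.0890) * 100 = 41.36%


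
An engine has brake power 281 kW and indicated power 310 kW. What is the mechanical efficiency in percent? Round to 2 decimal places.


eta_mech = (BP / IP) * 100
Ratio = 281 / 310 = 0.9065
eta_mech = 0.9065 * 100 = 90.65%


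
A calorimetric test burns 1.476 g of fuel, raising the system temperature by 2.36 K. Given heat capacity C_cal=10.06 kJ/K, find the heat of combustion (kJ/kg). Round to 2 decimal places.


Hc = C_cal * delta_T / m_fuel
Q_released = 10.06 * 2.36 = 23.7416 kJ
m_fuel = 1.476 g = 1.476/1000 kg = 0.001476 kg
Hc = 23.7416 / 0.001476 = 16085.09 kJ/kg


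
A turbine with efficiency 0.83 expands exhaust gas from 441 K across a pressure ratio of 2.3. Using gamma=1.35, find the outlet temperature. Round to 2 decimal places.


T_out = T_in * (1 - eta * (1 - PR^(-(gamma-1)/gamma)))
Exponent = -(1.35-1)/1.35 = -0.25925926
PR^exp = 2.3^(-0.25925926) = 0.80578413
Factor = 1 - 0.83*(1 - 0.80578413) = 0.83880083
T_out = 441 * 0.83880083 = 369.91 K


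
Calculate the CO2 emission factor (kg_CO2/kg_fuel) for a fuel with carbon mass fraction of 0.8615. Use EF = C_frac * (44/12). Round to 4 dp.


EF = C_frac * (M_CO2 / M_C)
EF = 0.8615 * (44/12)
EF = 0.8615 * 3.666667 = 3.1588 kg_CO2/kg_fuel


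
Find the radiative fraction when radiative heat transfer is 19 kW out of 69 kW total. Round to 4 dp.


f_rad = Q_rad / Q_total
f_rad = 19 / 69 = 0.2754


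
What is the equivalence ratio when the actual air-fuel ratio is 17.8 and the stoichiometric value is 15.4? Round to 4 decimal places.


phi = AFR_stoich / AFR_actual
phi = 15.4 / 17.8 = 0.8652


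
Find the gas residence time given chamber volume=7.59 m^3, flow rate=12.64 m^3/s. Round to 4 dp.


tau = V / Q_flow
tau = 7.59 / 12.64 = 0.6005 s


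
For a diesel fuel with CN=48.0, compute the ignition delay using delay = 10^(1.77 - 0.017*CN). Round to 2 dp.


delay = 10^(1.77 - 0.017*CN)
Exponent = 1.77 - 0.017*48.0 = 0.9540
delay = 10^0.9540 = 8.99 ms


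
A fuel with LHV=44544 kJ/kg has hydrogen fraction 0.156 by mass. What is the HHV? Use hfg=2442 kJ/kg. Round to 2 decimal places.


HHV = LHV + hfg * 9 * H
Water addition = 2442 * 9 * 0.156 = 3428.568 kJ/kg
HHV = 44544 + 3428.568 = 47972.57 kJ/kg


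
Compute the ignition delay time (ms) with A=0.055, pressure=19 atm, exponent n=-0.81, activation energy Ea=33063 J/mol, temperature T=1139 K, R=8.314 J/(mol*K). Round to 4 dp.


tau = A * P^n * exp(Ea/(R*T))
P^n = 19^(-0.81) = 0.09208939
Ea/(R*T) = 33063/(8.314*1139) = 3.491472
exp(Ea/(R*T)) = 32.834231
tau = 0.055 * 0.09208939 * 32.834231 = 0.1663 ms


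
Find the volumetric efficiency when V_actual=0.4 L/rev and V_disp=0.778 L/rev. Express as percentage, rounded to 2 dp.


eta_v = (V_actual / V_disp) * 100
Ratio = 0.4 / 0.778 = 0.5141
eta_v = 0.5141 * 100 = 51.41%


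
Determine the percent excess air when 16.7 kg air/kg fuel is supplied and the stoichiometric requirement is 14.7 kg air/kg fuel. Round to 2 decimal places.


Excess air = actual - stoichiometric = 16.7 - 14.7 = 2.00 kg/kg fuel
Excess air % = (excess / stoich) * 100 = (2.00 / 14.7) * 100 = 13.61%


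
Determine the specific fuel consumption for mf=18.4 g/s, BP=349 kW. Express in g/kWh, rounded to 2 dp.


SFC = (mf / BP) * 3600
Rate = 18.4 / 349 = 0.052722 g/(s*kW)
SFC = 0.052722 * 3600 = 189.80 g/kWh


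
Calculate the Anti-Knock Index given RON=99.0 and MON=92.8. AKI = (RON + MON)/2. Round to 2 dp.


AKI = (RON + MON) / 2
AKI = (99.0 + 92.8) / 2
AKI = 191.8 / 2 = 95.90


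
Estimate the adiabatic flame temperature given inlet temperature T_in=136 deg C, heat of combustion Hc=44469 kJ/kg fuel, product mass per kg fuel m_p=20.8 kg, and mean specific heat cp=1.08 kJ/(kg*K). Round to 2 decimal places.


T_ad = T_in + Hc / (m_p * cp)
Denominator = 20.8 * 1.08 = 22.4640
Temperature rise = 44469 / 22.4640 = 1979.57 K
T_ad = 136 + 1979.57 = 2115.57 deg C


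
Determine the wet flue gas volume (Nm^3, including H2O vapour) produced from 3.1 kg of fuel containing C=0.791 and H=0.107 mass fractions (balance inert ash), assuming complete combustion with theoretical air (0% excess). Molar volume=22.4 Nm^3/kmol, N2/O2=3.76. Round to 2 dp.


Per kg fuel: CO2 = (C/12 kmol)*22.4 = (0.791/12)*22.4 = 1.47653 Nm^3
Per kg fuel: H2O = (H/2 kmol)*22.4 = (0.107/2)*22.4 = 1.19840 Nm^3
O2 needed per kg fuel = C/12 + H/4 = 0.791/12 + 0.107/4 = 0.09266667 kmol
Per kg fuel: N2 = O2*3.76*22.4 = 0.09266667*3.76*22.4 = 7.80476 Nm^3
Total per kg = 1.47653 + 1.19840 + 7.80476 = 10.47969 Nm^3
Total = 10.47969 * 3.1 = 32.49 Nm^3


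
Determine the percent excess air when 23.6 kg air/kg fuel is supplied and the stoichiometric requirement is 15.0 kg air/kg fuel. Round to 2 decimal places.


Excess air = actual - stoichiometric = 23.6 - 15.0 = 8.60 kg/kg fuel
Excess air % = (excess / stoich) * 100 = (8.60 / 15.0) * 100 = 57.33%


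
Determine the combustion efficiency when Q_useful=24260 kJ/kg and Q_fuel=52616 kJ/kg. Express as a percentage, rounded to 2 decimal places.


Efficiency = (Q_useful / Q_fuel) * 100
Efficiency = (24260 / 52616) * 100
Efficiency = 0.4611 * 100 = 46.11%


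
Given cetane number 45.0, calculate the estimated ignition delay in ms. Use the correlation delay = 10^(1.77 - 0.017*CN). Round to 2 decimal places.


delay = 10^(1.77 - 0.017*CN)
Exponent = 1.77 - 0.017*45.0 = 1.0050
delay = 10^1.0050 = 10.12 ms


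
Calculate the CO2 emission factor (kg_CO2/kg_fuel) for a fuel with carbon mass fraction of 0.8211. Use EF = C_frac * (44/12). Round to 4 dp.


EF = C_frac * (M_CO2 / M_C)
EF = 0.8211 * (44/12)
EF = 0.8211 * 3.666667 = 3.0107 kg_CO2/kg_fuel


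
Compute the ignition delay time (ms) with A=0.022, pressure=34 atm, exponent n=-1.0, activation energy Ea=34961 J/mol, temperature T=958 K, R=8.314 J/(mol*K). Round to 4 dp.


tau = A * P^n * exp(Ea/(R*T))
P^n = 34^(-1.0) = 0.02941176
Ea/(R*T) = 34961/(8.314*958) = 4.389432
exp(Ea/(R*T)) = 80.594621
tau = 0.022 * 0.02941176 * 80.594621 = 0.0521 ms


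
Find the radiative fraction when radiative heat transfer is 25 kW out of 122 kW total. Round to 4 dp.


f_rad = Q_rad / Q_total
f_rad = 25 / 122 = 0.2049


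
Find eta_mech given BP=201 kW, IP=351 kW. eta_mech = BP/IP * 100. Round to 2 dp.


eta_mech = (BP / IP) * 100
Ratio = 201 / 351 = 0.5726
eta_mech = 0.5726 * 100 = 57.26%


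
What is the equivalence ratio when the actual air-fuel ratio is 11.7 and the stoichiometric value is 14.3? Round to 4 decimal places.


phi = AFR_stoich / AFR_actual
phi = 14.3 / 11.7 = 1.2222


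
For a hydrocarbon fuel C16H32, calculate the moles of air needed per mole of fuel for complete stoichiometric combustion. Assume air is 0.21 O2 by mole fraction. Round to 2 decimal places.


Balanced combustion: C16H32 + 24 O2 -> 16 CO2 + 16 H2O
O2 needed = C + H/4 = 16 + 32/4 = 24.00 moles
Air moles = O2 / 0.21 = 24.00 / 0.21 = 114.29 moles air


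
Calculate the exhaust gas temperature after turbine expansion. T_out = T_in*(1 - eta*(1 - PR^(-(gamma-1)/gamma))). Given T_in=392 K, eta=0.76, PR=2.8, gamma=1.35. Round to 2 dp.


T_out = T_in * (1 - eta * (1 - PR^(-(gamma-1)/gamma)))
Exponent = -(1.35-1)/1.35 = -0.25925926
PR^exp = 2.8^(-0.25925926) = 0.76572026
Factor = 1 - 0.76*(1 - 0.76572026) = 0.82194740
T_out = 392 * 0.82194740 = 322.20 K


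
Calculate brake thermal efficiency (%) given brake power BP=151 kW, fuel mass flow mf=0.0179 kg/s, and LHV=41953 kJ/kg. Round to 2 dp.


eta_BTE = (BP / (mf * LHV)) * 100
Denominator = 0.0179 * 41953 = 750.9587 kW
eta_BTE = (151 / 750.9587) * 100 = 20.11%


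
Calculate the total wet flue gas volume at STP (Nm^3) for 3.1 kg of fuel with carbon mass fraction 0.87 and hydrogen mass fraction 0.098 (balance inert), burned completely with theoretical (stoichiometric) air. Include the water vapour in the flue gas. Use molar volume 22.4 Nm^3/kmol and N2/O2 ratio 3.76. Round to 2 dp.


Per kg fuel: CO2 = (C/12 kmol)*22.4 = (0.87/12)*22.4 = 1.62400 Nm^3
Per kg fuel: H2O = (H/2 kmol)*22.4 = (0.098/2)*22.4 = 1.09760 Nm^3
O2 needed per kg fuel = C/12 + H/4 = 0.87/12 + 0.098/4 = 0.09700000 kmol
Per kg fuel: N2 = O2*3.76*22.4 = 0.09700000*3.76*22.4 = 8.16973 Nm^3
Total per kg = 1.62400 + 1.09760 + 8.16973 = 10.89133 Nm^3
Total = 10.89133 * 3.1 = 33.76 Nm^3


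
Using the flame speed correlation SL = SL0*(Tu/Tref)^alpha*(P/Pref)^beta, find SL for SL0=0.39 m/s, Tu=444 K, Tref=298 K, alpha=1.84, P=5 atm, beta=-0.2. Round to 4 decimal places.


SL = SL0 * (Tu/Tref)^alpha * (P/Pref)^beta
T ratio = 444/298 = 1.48993289
(T ratio)^alpha = 1.48993289^1.84 = 2.082700
(P/Pref)^beta = 5^(-0.2) = 0.724780
SL = 0.39 * 2.082700 * 0.724780 = 0.5887 m/s


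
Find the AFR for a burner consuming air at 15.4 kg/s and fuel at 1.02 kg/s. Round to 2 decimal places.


AFR = m_air / m_fuel
AFR = 15.4 / 1.02 = 15.10


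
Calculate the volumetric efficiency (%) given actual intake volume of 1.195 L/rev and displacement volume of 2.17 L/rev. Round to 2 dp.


eta_v = (V_actual / V_disp) * 100
Ratio = 1.195 / 2.17 = 0.5507
eta_v = 0.5507 * 100 = 55.07%


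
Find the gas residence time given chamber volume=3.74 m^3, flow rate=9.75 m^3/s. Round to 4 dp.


tau = V / Q_flow
tau = 3.74 / 9.75 = 0.3836 s


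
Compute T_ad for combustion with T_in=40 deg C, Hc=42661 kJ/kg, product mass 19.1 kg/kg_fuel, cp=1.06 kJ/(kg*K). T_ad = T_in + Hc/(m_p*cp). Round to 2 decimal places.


T_ad = T_in + Hc / (m_p * cp)
Denominator = 19.1 * 1.06 = 20.2460
Temperature rise = 42661 / 20.2460 = 2107.13 K
T_ad = 40 + 2107.13 = 2147.13 deg C


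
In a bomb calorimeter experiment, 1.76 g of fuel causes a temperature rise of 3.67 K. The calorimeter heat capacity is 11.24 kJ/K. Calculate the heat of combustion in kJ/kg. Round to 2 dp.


Hc = C_cal * delta_T / m_fuel
Q_released = 11.24 * 3.67 = 41.2508 kJ
m_fuel = 1.76 g = 1.76/1000 kg = 0.001760 kg
Hc = 41.2508 / 0.001760 = 23437.95 kJ/kg
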